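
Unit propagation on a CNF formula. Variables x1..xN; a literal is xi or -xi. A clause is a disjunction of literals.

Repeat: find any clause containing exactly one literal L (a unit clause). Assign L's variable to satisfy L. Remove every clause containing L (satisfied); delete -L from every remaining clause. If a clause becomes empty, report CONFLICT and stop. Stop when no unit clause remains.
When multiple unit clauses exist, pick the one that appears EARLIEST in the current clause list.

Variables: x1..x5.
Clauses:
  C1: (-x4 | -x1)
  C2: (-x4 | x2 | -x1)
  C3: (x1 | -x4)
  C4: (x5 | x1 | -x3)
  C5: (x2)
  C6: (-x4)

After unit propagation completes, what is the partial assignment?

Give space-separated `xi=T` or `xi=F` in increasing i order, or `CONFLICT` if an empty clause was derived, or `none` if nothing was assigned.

Answer: x2=T x4=F

Derivation:
unit clause [2] forces x2=T; simplify:
  satisfied 2 clause(s); 4 remain; assigned so far: [2]
unit clause [-4] forces x4=F; simplify:
  satisfied 3 clause(s); 1 remain; assigned so far: [2, 4]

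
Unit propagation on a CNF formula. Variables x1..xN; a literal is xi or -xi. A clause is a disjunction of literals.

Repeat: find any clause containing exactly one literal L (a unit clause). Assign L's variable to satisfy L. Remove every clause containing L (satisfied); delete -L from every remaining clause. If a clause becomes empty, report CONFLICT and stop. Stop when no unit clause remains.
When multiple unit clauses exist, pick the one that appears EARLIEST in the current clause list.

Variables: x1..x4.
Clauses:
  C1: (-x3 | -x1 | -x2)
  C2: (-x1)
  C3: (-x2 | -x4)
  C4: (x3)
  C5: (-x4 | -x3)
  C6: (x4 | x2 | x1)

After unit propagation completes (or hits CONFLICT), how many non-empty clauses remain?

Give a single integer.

Answer: 0

Derivation:
unit clause [-1] forces x1=F; simplify:
  drop 1 from [4, 2, 1] -> [4, 2]
  satisfied 2 clause(s); 4 remain; assigned so far: [1]
unit clause [3] forces x3=T; simplify:
  drop -3 from [-4, -3] -> [-4]
  satisfied 1 clause(s); 3 remain; assigned so far: [1, 3]
unit clause [-4] forces x4=F; simplify:
  drop 4 from [4, 2] -> [2]
  satisfied 2 clause(s); 1 remain; assigned so far: [1, 3, 4]
unit clause [2] forces x2=T; simplify:
  satisfied 1 clause(s); 0 remain; assigned so far: [1, 2, 3, 4]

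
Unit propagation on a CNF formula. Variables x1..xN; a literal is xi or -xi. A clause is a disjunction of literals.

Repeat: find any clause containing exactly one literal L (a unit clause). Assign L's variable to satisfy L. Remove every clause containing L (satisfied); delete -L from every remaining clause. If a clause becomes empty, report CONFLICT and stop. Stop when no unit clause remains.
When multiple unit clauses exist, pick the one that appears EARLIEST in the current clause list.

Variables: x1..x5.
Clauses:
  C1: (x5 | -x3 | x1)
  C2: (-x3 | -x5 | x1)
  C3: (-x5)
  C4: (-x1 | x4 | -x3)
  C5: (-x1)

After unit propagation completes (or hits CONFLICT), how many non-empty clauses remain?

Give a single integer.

Answer: 0

Derivation:
unit clause [-5] forces x5=F; simplify:
  drop 5 from [5, -3, 1] -> [-3, 1]
  satisfied 2 clause(s); 3 remain; assigned so far: [5]
unit clause [-1] forces x1=F; simplify:
  drop 1 from [-3, 1] -> [-3]
  satisfied 2 clause(s); 1 remain; assigned so far: [1, 5]
unit clause [-3] forces x3=F; simplify:
  satisfied 1 clause(s); 0 remain; assigned so far: [1, 3, 5]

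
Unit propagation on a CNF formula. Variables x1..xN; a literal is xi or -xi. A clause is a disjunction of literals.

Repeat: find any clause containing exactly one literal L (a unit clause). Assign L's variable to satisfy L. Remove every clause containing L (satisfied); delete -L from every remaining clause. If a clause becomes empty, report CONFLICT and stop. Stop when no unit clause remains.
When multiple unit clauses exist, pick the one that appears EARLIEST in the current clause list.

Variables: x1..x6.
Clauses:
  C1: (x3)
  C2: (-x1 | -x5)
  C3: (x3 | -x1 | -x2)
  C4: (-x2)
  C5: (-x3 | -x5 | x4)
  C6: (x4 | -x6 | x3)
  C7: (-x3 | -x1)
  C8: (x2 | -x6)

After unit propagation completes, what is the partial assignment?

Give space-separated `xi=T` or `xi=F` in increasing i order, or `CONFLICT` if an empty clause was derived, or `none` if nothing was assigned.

Answer: x1=F x2=F x3=T x6=F

Derivation:
unit clause [3] forces x3=T; simplify:
  drop -3 from [-3, -5, 4] -> [-5, 4]
  drop -3 from [-3, -1] -> [-1]
  satisfied 3 clause(s); 5 remain; assigned so far: [3]
unit clause [-2] forces x2=F; simplify:
  drop 2 from [2, -6] -> [-6]
  satisfied 1 clause(s); 4 remain; assigned so far: [2, 3]
unit clause [-1] forces x1=F; simplify:
  satisfied 2 clause(s); 2 remain; assigned so far: [1, 2, 3]
unit clause [-6] forces x6=F; simplify:
  satisfied 1 clause(s); 1 remain; assigned so far: [1, 2, 3, 6]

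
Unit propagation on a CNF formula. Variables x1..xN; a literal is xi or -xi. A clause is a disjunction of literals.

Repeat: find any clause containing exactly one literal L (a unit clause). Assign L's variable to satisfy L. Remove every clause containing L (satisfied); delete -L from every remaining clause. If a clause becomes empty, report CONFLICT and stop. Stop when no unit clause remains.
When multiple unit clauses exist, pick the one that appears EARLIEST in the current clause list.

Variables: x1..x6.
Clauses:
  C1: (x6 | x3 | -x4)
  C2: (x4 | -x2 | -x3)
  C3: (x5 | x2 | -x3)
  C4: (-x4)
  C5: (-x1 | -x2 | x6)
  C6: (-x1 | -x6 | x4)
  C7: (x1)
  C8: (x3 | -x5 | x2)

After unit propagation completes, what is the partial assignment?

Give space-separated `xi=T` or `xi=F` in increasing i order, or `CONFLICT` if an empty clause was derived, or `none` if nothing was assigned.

unit clause [-4] forces x4=F; simplify:
  drop 4 from [4, -2, -3] -> [-2, -3]
  drop 4 from [-1, -6, 4] -> [-1, -6]
  satisfied 2 clause(s); 6 remain; assigned so far: [4]
unit clause [1] forces x1=T; simplify:
  drop -1 from [-1, -2, 6] -> [-2, 6]
  drop -1 from [-1, -6] -> [-6]
  satisfied 1 clause(s); 5 remain; assigned so far: [1, 4]
unit clause [-6] forces x6=F; simplify:
  drop 6 from [-2, 6] -> [-2]
  satisfied 1 clause(s); 4 remain; assigned so far: [1, 4, 6]
unit clause [-2] forces x2=F; simplify:
  drop 2 from [5, 2, -3] -> [5, -3]
  drop 2 from [3, -5, 2] -> [3, -5]
  satisfied 2 clause(s); 2 remain; assigned so far: [1, 2, 4, 6]

Answer: x1=T x2=F x4=F x6=F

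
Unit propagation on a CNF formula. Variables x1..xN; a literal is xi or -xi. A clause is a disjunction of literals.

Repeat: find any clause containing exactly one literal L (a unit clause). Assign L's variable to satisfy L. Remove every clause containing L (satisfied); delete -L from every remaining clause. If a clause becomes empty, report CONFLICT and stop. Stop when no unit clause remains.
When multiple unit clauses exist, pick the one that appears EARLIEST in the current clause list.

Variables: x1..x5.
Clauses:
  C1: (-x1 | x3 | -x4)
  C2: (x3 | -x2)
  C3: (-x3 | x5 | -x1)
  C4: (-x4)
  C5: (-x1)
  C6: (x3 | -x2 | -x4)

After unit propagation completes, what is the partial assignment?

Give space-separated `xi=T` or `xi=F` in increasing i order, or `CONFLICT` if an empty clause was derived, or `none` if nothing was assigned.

Answer: x1=F x4=F

Derivation:
unit clause [-4] forces x4=F; simplify:
  satisfied 3 clause(s); 3 remain; assigned so far: [4]
unit clause [-1] forces x1=F; simplify:
  satisfied 2 clause(s); 1 remain; assigned so far: [1, 4]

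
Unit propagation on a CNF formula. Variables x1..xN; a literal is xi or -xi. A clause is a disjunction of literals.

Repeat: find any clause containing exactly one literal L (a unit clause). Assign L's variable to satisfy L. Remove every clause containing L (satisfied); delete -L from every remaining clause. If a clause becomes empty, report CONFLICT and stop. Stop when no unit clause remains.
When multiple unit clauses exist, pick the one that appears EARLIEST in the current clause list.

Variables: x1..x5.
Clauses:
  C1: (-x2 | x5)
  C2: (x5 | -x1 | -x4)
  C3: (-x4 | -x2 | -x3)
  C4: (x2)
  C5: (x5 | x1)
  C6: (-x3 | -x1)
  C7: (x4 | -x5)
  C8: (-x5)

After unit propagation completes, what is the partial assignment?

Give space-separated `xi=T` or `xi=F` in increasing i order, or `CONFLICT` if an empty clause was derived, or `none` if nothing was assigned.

Answer: CONFLICT

Derivation:
unit clause [2] forces x2=T; simplify:
  drop -2 from [-2, 5] -> [5]
  drop -2 from [-4, -2, -3] -> [-4, -3]
  satisfied 1 clause(s); 7 remain; assigned so far: [2]
unit clause [5] forces x5=T; simplify:
  drop -5 from [4, -5] -> [4]
  drop -5 from [-5] -> [] (empty!)
  satisfied 3 clause(s); 4 remain; assigned so far: [2, 5]
CONFLICT (empty clause)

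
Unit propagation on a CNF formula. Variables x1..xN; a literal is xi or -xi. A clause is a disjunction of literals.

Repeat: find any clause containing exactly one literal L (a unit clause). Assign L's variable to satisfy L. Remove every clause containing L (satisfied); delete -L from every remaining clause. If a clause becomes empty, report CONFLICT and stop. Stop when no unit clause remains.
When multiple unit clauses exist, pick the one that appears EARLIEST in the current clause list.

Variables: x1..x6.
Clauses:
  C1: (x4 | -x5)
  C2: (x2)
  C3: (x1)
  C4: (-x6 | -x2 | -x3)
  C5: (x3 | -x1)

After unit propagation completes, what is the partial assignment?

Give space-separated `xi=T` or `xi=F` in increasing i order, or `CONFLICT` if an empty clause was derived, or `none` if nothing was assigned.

Answer: x1=T x2=T x3=T x6=F

Derivation:
unit clause [2] forces x2=T; simplify:
  drop -2 from [-6, -2, -3] -> [-6, -3]
  satisfied 1 clause(s); 4 remain; assigned so far: [2]
unit clause [1] forces x1=T; simplify:
  drop -1 from [3, -1] -> [3]
  satisfied 1 clause(s); 3 remain; assigned so far: [1, 2]
unit clause [3] forces x3=T; simplify:
  drop -3 from [-6, -3] -> [-6]
  satisfied 1 clause(s); 2 remain; assigned so far: [1, 2, 3]
unit clause [-6] forces x6=F; simplify:
  satisfied 1 clause(s); 1 remain; assigned so far: [1, 2, 3, 6]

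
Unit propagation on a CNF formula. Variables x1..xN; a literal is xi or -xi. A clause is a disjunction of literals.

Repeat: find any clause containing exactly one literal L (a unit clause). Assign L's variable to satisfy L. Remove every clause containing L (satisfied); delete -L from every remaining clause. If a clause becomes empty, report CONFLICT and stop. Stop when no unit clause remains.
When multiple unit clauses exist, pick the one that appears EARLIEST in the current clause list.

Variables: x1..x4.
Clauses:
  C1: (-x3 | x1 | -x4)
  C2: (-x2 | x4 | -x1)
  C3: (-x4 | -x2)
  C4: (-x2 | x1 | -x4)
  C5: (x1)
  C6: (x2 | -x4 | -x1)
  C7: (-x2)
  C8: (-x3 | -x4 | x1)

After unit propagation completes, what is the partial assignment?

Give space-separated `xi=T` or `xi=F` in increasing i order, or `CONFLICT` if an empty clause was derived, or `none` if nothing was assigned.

Answer: x1=T x2=F x4=F

Derivation:
unit clause [1] forces x1=T; simplify:
  drop -1 from [-2, 4, -1] -> [-2, 4]
  drop -1 from [2, -4, -1] -> [2, -4]
  satisfied 4 clause(s); 4 remain; assigned so far: [1]
unit clause [-2] forces x2=F; simplify:
  drop 2 from [2, -4] -> [-4]
  satisfied 3 clause(s); 1 remain; assigned so far: [1, 2]
unit clause [-4] forces x4=F; simplify:
  satisfied 1 clause(s); 0 remain; assigned so far: [1, 2, 4]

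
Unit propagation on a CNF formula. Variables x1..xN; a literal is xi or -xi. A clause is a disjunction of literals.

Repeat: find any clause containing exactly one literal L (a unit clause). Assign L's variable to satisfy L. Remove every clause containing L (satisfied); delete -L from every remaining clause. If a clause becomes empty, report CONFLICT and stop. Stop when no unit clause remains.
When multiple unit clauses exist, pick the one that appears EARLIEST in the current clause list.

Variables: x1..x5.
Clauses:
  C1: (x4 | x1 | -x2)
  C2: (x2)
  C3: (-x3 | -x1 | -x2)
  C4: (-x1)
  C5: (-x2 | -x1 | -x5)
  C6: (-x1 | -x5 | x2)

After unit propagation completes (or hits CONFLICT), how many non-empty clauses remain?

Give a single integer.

Answer: 0

Derivation:
unit clause [2] forces x2=T; simplify:
  drop -2 from [4, 1, -2] -> [4, 1]
  drop -2 from [-3, -1, -2] -> [-3, -1]
  drop -2 from [-2, -1, -5] -> [-1, -5]
  satisfied 2 clause(s); 4 remain; assigned so far: [2]
unit clause [-1] forces x1=F; simplify:
  drop 1 from [4, 1] -> [4]
  satisfied 3 clause(s); 1 remain; assigned so far: [1, 2]
unit clause [4] forces x4=T; simplify:
  satisfied 1 clause(s); 0 remain; assigned so far: [1, 2, 4]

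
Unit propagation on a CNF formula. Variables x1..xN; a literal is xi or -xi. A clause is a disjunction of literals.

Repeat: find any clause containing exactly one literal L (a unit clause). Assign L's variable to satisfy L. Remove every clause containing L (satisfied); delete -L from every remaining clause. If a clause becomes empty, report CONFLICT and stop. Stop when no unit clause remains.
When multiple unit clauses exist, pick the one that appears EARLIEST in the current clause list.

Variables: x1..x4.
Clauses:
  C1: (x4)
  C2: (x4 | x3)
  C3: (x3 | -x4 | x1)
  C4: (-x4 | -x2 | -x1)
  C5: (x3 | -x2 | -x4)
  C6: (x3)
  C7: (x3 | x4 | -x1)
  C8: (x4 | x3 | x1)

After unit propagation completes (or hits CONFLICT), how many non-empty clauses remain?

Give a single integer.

unit clause [4] forces x4=T; simplify:
  drop -4 from [3, -4, 1] -> [3, 1]
  drop -4 from [-4, -2, -1] -> [-2, -1]
  drop -4 from [3, -2, -4] -> [3, -2]
  satisfied 4 clause(s); 4 remain; assigned so far: [4]
unit clause [3] forces x3=T; simplify:
  satisfied 3 clause(s); 1 remain; assigned so far: [3, 4]

Answer: 1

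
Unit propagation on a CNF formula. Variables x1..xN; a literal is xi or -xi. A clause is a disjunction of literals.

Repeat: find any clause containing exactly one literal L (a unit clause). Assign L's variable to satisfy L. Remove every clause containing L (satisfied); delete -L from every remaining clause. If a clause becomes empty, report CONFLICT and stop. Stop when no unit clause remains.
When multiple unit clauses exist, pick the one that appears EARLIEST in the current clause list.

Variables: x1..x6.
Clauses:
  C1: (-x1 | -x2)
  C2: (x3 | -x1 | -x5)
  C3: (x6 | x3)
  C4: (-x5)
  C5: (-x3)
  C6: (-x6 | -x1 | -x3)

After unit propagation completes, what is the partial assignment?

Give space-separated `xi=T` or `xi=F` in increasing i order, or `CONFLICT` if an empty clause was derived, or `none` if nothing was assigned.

Answer: x3=F x5=F x6=T

Derivation:
unit clause [-5] forces x5=F; simplify:
  satisfied 2 clause(s); 4 remain; assigned so far: [5]
unit clause [-3] forces x3=F; simplify:
  drop 3 from [6, 3] -> [6]
  satisfied 2 clause(s); 2 remain; assigned so far: [3, 5]
unit clause [6] forces x6=T; simplify:
  satisfied 1 clause(s); 1 remain; assigned so far: [3, 5, 6]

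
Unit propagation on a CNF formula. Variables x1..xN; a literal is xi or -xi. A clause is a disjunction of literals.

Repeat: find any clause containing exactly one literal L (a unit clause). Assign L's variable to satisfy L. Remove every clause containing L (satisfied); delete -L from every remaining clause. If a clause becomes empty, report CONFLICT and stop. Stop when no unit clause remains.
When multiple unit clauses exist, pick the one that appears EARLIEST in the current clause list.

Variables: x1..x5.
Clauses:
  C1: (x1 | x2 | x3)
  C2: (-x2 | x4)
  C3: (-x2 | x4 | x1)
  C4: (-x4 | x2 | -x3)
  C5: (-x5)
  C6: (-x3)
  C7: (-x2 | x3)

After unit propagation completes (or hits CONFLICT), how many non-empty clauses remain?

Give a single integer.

Answer: 0

Derivation:
unit clause [-5] forces x5=F; simplify:
  satisfied 1 clause(s); 6 remain; assigned so far: [5]
unit clause [-3] forces x3=F; simplify:
  drop 3 from [1, 2, 3] -> [1, 2]
  drop 3 from [-2, 3] -> [-2]
  satisfied 2 clause(s); 4 remain; assigned so far: [3, 5]
unit clause [-2] forces x2=F; simplify:
  drop 2 from [1, 2] -> [1]
  satisfied 3 clause(s); 1 remain; assigned so far: [2, 3, 5]
unit clause [1] forces x1=T; simplify:
  satisfied 1 clause(s); 0 remain; assigned so far: [1, 2, 3, 5]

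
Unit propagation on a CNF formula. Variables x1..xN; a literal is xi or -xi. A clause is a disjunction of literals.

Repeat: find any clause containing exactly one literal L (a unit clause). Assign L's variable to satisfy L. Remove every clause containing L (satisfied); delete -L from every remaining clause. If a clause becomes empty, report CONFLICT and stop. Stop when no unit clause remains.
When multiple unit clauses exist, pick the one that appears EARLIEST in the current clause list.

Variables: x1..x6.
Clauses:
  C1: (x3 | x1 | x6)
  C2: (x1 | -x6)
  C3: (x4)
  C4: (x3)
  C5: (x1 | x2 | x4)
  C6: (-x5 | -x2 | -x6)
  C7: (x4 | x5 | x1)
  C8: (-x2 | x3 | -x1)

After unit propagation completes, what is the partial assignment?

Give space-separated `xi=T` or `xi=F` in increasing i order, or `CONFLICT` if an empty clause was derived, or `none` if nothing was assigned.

unit clause [4] forces x4=T; simplify:
  satisfied 3 clause(s); 5 remain; assigned so far: [4]
unit clause [3] forces x3=T; simplify:
  satisfied 3 clause(s); 2 remain; assigned so far: [3, 4]

Answer: x3=T x4=T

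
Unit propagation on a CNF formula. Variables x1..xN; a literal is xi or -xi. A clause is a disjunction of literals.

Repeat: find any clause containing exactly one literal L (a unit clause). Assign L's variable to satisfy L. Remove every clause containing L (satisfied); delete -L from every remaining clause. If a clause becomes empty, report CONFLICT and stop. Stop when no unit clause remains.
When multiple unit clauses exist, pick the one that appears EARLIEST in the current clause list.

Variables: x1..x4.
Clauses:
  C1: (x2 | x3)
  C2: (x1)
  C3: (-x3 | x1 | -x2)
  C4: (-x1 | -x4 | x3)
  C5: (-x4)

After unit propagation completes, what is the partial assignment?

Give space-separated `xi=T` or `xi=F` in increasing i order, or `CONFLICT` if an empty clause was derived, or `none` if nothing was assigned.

Answer: x1=T x4=F

Derivation:
unit clause [1] forces x1=T; simplify:
  drop -1 from [-1, -4, 3] -> [-4, 3]
  satisfied 2 clause(s); 3 remain; assigned so far: [1]
unit clause [-4] forces x4=F; simplify:
  satisfied 2 clause(s); 1 remain; assigned so far: [1, 4]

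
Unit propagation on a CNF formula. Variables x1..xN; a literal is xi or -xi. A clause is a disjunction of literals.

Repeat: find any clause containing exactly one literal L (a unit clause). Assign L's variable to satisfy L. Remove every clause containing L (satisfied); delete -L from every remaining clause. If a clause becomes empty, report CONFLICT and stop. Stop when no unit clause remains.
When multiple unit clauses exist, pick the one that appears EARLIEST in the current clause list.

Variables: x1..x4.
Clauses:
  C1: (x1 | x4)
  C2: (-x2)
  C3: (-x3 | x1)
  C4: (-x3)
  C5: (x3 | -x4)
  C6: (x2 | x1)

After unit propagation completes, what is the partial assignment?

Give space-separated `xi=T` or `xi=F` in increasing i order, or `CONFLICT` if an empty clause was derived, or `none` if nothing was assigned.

Answer: x1=T x2=F x3=F x4=F

Derivation:
unit clause [-2] forces x2=F; simplify:
  drop 2 from [2, 1] -> [1]
  satisfied 1 clause(s); 5 remain; assigned so far: [2]
unit clause [-3] forces x3=F; simplify:
  drop 3 from [3, -4] -> [-4]
  satisfied 2 clause(s); 3 remain; assigned so far: [2, 3]
unit clause [-4] forces x4=F; simplify:
  drop 4 from [1, 4] -> [1]
  satisfied 1 clause(s); 2 remain; assigned so far: [2, 3, 4]
unit clause [1] forces x1=T; simplify:
  satisfied 2 clause(s); 0 remain; assigned so far: [1, 2, 3, 4]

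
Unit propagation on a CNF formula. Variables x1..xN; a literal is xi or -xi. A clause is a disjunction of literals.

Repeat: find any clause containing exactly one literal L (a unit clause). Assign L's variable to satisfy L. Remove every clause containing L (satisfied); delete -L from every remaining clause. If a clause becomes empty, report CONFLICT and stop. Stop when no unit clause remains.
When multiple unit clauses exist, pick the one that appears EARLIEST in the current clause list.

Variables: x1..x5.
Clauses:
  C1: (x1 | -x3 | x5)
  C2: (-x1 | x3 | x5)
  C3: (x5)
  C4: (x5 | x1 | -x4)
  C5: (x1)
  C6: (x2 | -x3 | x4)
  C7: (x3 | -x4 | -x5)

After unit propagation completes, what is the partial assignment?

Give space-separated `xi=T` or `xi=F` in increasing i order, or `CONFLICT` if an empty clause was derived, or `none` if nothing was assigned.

Answer: x1=T x5=T

Derivation:
unit clause [5] forces x5=T; simplify:
  drop -5 from [3, -4, -5] -> [3, -4]
  satisfied 4 clause(s); 3 remain; assigned so far: [5]
unit clause [1] forces x1=T; simplify:
  satisfied 1 clause(s); 2 remain; assigned so far: [1, 5]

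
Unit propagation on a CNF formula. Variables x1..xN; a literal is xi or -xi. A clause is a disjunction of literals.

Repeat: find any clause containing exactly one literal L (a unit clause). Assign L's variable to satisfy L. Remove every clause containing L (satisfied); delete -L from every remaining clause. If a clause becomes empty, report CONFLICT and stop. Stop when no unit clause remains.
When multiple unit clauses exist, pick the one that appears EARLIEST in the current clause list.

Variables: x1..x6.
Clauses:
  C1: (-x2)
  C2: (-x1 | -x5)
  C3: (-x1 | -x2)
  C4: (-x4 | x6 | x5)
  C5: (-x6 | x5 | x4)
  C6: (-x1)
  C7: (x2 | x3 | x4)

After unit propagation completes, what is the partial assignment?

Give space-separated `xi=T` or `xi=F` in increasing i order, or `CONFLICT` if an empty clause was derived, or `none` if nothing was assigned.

unit clause [-2] forces x2=F; simplify:
  drop 2 from [2, 3, 4] -> [3, 4]
  satisfied 2 clause(s); 5 remain; assigned so far: [2]
unit clause [-1] forces x1=F; simplify:
  satisfied 2 clause(s); 3 remain; assigned so far: [1, 2]

Answer: x1=F x2=F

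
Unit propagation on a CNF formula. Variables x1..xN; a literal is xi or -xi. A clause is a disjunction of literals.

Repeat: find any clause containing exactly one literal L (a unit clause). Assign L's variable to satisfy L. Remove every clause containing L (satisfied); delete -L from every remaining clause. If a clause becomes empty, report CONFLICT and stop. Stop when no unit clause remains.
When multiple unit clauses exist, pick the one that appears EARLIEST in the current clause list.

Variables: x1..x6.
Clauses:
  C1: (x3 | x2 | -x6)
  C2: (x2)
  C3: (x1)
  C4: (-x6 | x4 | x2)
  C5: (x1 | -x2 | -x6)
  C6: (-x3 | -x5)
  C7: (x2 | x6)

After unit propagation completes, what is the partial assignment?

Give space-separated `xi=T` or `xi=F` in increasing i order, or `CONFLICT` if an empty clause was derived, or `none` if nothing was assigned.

Answer: x1=T x2=T

Derivation:
unit clause [2] forces x2=T; simplify:
  drop -2 from [1, -2, -6] -> [1, -6]
  satisfied 4 clause(s); 3 remain; assigned so far: [2]
unit clause [1] forces x1=T; simplify:
  satisfied 2 clause(s); 1 remain; assigned so far: [1, 2]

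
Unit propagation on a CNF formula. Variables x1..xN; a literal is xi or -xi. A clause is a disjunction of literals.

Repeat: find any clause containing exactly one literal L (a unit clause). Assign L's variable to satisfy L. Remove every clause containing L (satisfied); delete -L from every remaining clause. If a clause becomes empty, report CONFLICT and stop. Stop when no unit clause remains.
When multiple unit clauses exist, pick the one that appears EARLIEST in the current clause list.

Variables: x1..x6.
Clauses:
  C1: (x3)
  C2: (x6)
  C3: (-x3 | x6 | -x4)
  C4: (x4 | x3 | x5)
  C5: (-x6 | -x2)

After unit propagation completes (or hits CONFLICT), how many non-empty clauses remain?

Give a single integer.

Answer: 0

Derivation:
unit clause [3] forces x3=T; simplify:
  drop -3 from [-3, 6, -4] -> [6, -4]
  satisfied 2 clause(s); 3 remain; assigned so far: [3]
unit clause [6] forces x6=T; simplify:
  drop -6 from [-6, -2] -> [-2]
  satisfied 2 clause(s); 1 remain; assigned so far: [3, 6]
unit clause [-2] forces x2=F; simplify:
  satisfied 1 clause(s); 0 remain; assigned so far: [2, 3, 6]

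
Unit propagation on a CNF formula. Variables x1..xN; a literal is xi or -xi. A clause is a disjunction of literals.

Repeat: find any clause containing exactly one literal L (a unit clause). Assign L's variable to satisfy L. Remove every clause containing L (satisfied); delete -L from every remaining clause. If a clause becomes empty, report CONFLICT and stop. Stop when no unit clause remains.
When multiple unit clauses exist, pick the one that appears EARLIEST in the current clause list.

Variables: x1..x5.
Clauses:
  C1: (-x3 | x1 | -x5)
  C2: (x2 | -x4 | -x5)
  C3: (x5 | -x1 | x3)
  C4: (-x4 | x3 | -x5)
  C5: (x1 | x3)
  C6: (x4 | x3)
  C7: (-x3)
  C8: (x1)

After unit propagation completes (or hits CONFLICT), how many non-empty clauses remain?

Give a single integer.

unit clause [-3] forces x3=F; simplify:
  drop 3 from [5, -1, 3] -> [5, -1]
  drop 3 from [-4, 3, -5] -> [-4, -5]
  drop 3 from [1, 3] -> [1]
  drop 3 from [4, 3] -> [4]
  satisfied 2 clause(s); 6 remain; assigned so far: [3]
unit clause [1] forces x1=T; simplify:
  drop -1 from [5, -1] -> [5]
  satisfied 2 clause(s); 4 remain; assigned so far: [1, 3]
unit clause [5] forces x5=T; simplify:
  drop -5 from [2, -4, -5] -> [2, -4]
  drop -5 from [-4, -5] -> [-4]
  satisfied 1 clause(s); 3 remain; assigned so far: [1, 3, 5]
unit clause [-4] forces x4=F; simplify:
  drop 4 from [4] -> [] (empty!)
  satisfied 2 clause(s); 1 remain; assigned so far: [1, 3, 4, 5]
CONFLICT (empty clause)

Answer: 0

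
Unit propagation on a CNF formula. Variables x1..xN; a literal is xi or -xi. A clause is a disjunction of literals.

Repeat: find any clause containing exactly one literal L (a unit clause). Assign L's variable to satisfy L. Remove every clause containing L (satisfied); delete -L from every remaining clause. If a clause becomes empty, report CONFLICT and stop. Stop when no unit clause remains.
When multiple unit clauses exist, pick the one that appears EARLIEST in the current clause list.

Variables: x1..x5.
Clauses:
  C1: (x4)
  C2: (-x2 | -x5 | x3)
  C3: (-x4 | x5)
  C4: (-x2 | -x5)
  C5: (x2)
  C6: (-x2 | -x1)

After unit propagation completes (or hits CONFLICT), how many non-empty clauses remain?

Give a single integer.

unit clause [4] forces x4=T; simplify:
  drop -4 from [-4, 5] -> [5]
  satisfied 1 clause(s); 5 remain; assigned so far: [4]
unit clause [5] forces x5=T; simplify:
  drop -5 from [-2, -5, 3] -> [-2, 3]
  drop -5 from [-2, -5] -> [-2]
  satisfied 1 clause(s); 4 remain; assigned so far: [4, 5]
unit clause [-2] forces x2=F; simplify:
  drop 2 from [2] -> [] (empty!)
  satisfied 3 clause(s); 1 remain; assigned so far: [2, 4, 5]
CONFLICT (empty clause)

Answer: 0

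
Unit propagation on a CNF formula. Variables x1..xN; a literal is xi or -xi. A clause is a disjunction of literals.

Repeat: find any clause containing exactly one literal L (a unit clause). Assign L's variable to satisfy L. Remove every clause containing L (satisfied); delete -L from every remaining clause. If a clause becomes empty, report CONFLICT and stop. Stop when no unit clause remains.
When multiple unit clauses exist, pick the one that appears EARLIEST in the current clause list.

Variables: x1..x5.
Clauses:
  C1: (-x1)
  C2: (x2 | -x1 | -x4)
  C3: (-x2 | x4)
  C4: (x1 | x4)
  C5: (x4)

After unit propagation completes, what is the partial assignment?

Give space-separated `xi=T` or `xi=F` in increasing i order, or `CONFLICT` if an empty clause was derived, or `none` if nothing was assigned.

unit clause [-1] forces x1=F; simplify:
  drop 1 from [1, 4] -> [4]
  satisfied 2 clause(s); 3 remain; assigned so far: [1]
unit clause [4] forces x4=T; simplify:
  satisfied 3 clause(s); 0 remain; assigned so far: [1, 4]

Answer: x1=F x4=T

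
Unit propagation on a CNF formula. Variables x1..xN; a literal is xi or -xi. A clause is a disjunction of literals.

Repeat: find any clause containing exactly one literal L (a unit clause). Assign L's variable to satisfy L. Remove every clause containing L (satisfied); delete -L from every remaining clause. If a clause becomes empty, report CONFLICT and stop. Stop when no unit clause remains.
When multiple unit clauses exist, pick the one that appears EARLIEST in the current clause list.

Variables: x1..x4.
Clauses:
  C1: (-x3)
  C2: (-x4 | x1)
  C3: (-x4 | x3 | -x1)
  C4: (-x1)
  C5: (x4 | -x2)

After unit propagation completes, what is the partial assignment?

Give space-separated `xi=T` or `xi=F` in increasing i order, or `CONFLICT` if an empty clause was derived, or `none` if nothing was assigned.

unit clause [-3] forces x3=F; simplify:
  drop 3 from [-4, 3, -1] -> [-4, -1]
  satisfied 1 clause(s); 4 remain; assigned so far: [3]
unit clause [-1] forces x1=F; simplify:
  drop 1 from [-4, 1] -> [-4]
  satisfied 2 clause(s); 2 remain; assigned so far: [1, 3]
unit clause [-4] forces x4=F; simplify:
  drop 4 from [4, -2] -> [-2]
  satisfied 1 clause(s); 1 remain; assigned so far: [1, 3, 4]
unit clause [-2] forces x2=F; simplify:
  satisfied 1 clause(s); 0 remain; assigned so far: [1, 2, 3, 4]

Answer: x1=F x2=F x3=F x4=F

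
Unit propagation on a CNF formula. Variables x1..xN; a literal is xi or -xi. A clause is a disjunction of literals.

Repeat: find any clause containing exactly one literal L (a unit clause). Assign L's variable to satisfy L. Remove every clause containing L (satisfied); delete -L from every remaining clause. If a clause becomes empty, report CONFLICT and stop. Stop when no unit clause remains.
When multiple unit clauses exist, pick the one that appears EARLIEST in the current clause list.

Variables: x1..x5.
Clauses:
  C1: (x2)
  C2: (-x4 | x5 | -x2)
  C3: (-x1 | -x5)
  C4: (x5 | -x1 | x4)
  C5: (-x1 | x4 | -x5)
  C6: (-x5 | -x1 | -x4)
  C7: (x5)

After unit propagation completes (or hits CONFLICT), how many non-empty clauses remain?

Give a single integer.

Answer: 0

Derivation:
unit clause [2] forces x2=T; simplify:
  drop -2 from [-4, 5, -2] -> [-4, 5]
  satisfied 1 clause(s); 6 remain; assigned so far: [2]
unit clause [5] forces x5=T; simplify:
  drop -5 from [-1, -5] -> [-1]
  drop -5 from [-1, 4, -5] -> [-1, 4]
  drop -5 from [-5, -1, -4] -> [-1, -4]
  satisfied 3 clause(s); 3 remain; assigned so far: [2, 5]
unit clause [-1] forces x1=F; simplify:
  satisfied 3 clause(s); 0 remain; assigned so far: [1, 2, 5]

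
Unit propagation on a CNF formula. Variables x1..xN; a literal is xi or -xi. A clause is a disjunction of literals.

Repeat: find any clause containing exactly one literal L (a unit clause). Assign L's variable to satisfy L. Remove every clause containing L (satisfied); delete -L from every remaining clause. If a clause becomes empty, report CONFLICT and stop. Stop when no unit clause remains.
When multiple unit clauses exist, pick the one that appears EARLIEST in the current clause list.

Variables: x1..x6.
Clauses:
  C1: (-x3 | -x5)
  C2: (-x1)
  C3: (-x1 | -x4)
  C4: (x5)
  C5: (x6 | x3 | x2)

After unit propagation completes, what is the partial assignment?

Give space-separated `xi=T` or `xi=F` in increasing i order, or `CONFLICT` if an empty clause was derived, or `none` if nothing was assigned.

unit clause [-1] forces x1=F; simplify:
  satisfied 2 clause(s); 3 remain; assigned so far: [1]
unit clause [5] forces x5=T; simplify:
  drop -5 from [-3, -5] -> [-3]
  satisfied 1 clause(s); 2 remain; assigned so far: [1, 5]
unit clause [-3] forces x3=F; simplify:
  drop 3 from [6, 3, 2] -> [6, 2]
  satisfied 1 clause(s); 1 remain; assigned so far: [1, 3, 5]

Answer: x1=F x3=F x5=T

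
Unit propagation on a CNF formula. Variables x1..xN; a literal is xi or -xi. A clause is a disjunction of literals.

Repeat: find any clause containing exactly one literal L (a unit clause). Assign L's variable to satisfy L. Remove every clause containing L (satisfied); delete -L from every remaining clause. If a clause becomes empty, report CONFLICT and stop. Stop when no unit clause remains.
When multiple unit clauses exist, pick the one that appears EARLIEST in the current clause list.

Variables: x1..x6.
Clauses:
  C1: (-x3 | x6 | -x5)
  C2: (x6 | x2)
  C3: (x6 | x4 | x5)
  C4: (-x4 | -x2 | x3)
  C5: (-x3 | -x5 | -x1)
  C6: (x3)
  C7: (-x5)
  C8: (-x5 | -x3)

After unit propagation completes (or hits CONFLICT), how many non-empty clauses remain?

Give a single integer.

Answer: 2

Derivation:
unit clause [3] forces x3=T; simplify:
  drop -3 from [-3, 6, -5] -> [6, -5]
  drop -3 from [-3, -5, -1] -> [-5, -1]
  drop -3 from [-5, -3] -> [-5]
  satisfied 2 clause(s); 6 remain; assigned so far: [3]
unit clause [-5] forces x5=F; simplify:
  drop 5 from [6, 4, 5] -> [6, 4]
  satisfied 4 clause(s); 2 remain; assigned so far: [3, 5]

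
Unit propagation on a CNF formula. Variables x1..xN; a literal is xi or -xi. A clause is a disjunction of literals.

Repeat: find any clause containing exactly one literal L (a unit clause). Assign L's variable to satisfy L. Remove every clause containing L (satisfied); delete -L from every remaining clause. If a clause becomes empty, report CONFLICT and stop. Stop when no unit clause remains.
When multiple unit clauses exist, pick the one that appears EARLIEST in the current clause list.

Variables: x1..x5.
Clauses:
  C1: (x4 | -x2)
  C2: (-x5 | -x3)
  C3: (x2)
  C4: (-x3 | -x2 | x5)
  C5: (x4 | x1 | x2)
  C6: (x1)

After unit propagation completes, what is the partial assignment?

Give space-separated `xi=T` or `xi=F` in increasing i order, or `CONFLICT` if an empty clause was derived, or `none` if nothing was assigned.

Answer: x1=T x2=T x4=T

Derivation:
unit clause [2] forces x2=T; simplify:
  drop -2 from [4, -2] -> [4]
  drop -2 from [-3, -2, 5] -> [-3, 5]
  satisfied 2 clause(s); 4 remain; assigned so far: [2]
unit clause [4] forces x4=T; simplify:
  satisfied 1 clause(s); 3 remain; assigned so far: [2, 4]
unit clause [1] forces x1=T; simplify:
  satisfied 1 clause(s); 2 remain; assigned so far: [1, 2, 4]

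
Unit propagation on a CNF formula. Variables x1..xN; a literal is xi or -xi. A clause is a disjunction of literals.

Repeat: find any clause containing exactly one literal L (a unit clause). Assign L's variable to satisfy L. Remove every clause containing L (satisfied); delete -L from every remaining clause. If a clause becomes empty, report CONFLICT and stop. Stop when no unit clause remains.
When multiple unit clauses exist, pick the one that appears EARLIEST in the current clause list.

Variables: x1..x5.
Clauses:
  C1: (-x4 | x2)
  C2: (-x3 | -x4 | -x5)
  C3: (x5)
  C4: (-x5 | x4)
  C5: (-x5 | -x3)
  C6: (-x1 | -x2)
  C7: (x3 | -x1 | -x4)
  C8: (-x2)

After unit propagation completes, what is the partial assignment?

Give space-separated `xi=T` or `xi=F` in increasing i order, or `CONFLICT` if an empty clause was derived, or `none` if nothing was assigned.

unit clause [5] forces x5=T; simplify:
  drop -5 from [-3, -4, -5] -> [-3, -4]
  drop -5 from [-5, 4] -> [4]
  drop -5 from [-5, -3] -> [-3]
  satisfied 1 clause(s); 7 remain; assigned so far: [5]
unit clause [4] forces x4=T; simplify:
  drop -4 from [-4, 2] -> [2]
  drop -4 from [-3, -4] -> [-3]
  drop -4 from [3, -1, -4] -> [3, -1]
  satisfied 1 clause(s); 6 remain; assigned so far: [4, 5]
unit clause [2] forces x2=T; simplify:
  drop -2 from [-1, -2] -> [-1]
  drop -2 from [-2] -> [] (empty!)
  satisfied 1 clause(s); 5 remain; assigned so far: [2, 4, 5]
CONFLICT (empty clause)

Answer: CONFLICT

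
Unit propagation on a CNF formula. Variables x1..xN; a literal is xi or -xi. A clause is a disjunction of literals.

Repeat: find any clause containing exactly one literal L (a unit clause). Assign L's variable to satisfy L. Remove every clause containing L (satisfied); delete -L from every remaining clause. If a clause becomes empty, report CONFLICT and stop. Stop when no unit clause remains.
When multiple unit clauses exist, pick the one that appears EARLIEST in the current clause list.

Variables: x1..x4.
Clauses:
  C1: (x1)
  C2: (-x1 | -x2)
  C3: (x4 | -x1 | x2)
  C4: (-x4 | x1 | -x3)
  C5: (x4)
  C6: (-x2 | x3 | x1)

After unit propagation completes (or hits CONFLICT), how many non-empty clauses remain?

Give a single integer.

unit clause [1] forces x1=T; simplify:
  drop -1 from [-1, -2] -> [-2]
  drop -1 from [4, -1, 2] -> [4, 2]
  satisfied 3 clause(s); 3 remain; assigned so far: [1]
unit clause [-2] forces x2=F; simplify:
  drop 2 from [4, 2] -> [4]
  satisfied 1 clause(s); 2 remain; assigned so far: [1, 2]
unit clause [4] forces x4=T; simplify:
  satisfied 2 clause(s); 0 remain; assigned so far: [1, 2, 4]

Answer: 0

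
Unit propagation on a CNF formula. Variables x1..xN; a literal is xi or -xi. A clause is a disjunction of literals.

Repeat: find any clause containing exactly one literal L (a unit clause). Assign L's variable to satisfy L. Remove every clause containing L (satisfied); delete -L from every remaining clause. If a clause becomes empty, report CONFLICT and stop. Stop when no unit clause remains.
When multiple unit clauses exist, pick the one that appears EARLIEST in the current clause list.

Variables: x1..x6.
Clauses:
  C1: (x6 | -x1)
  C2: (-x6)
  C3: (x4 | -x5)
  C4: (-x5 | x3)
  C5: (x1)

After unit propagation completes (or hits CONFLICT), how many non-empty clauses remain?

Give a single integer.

unit clause [-6] forces x6=F; simplify:
  drop 6 from [6, -1] -> [-1]
  satisfied 1 clause(s); 4 remain; assigned so far: [6]
unit clause [-1] forces x1=F; simplify:
  drop 1 from [1] -> [] (empty!)
  satisfied 1 clause(s); 3 remain; assigned so far: [1, 6]
CONFLICT (empty clause)

Answer: 2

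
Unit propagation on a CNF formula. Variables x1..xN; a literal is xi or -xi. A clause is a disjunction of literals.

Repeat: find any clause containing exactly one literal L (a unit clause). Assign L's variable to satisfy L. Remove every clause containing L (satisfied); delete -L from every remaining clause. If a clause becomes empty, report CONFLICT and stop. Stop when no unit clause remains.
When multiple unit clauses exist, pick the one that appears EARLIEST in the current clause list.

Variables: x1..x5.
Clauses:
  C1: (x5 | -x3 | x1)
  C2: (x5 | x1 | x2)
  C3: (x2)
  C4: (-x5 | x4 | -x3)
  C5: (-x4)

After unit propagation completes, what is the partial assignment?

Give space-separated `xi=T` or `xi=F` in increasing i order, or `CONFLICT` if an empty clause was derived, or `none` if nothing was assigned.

unit clause [2] forces x2=T; simplify:
  satisfied 2 clause(s); 3 remain; assigned so far: [2]
unit clause [-4] forces x4=F; simplify:
  drop 4 from [-5, 4, -3] -> [-5, -3]
  satisfied 1 clause(s); 2 remain; assigned so far: [2, 4]

Answer: x2=T x4=F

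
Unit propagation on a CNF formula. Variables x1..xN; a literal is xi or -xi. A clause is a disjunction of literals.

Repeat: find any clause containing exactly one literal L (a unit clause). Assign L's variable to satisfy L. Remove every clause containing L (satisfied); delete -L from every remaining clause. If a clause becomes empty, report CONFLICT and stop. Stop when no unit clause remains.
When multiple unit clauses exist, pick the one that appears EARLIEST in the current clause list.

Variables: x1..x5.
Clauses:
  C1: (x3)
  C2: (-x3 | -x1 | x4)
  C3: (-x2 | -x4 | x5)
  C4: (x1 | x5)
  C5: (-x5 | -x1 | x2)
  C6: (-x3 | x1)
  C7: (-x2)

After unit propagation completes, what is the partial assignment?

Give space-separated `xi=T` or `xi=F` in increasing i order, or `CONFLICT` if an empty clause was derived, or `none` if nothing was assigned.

Answer: x1=T x2=F x3=T x4=T x5=F

Derivation:
unit clause [3] forces x3=T; simplify:
  drop -3 from [-3, -1, 4] -> [-1, 4]
  drop -3 from [-3, 1] -> [1]
  satisfied 1 clause(s); 6 remain; assigned so far: [3]
unit clause [1] forces x1=T; simplify:
  drop -1 from [-1, 4] -> [4]
  drop -1 from [-5, -1, 2] -> [-5, 2]
  satisfied 2 clause(s); 4 remain; assigned so far: [1, 3]
unit clause [4] forces x4=T; simplify:
  drop -4 from [-2, -4, 5] -> [-2, 5]
  satisfied 1 clause(s); 3 remain; assigned so far: [1, 3, 4]
unit clause [-2] forces x2=F; simplify:
  drop 2 from [-5, 2] -> [-5]
  satisfied 2 clause(s); 1 remain; assigned so far: [1, 2, 3, 4]
unit clause [-5] forces x5=F; simplify:
  satisfied 1 clause(s); 0 remain; assigned so far: [1, 2, 3, 4, 5]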